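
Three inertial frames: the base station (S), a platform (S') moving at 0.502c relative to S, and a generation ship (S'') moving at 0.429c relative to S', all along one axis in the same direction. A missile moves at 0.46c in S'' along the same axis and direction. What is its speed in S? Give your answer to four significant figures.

0.9066c

First combine the missile and generation ship (S''→S'): u₁ = (0.46 + 0.429)/(1 + 0.46×0.429) = 0.889/1.19734 = 0.74248.
Then combine with the platform (S'→S): u = (0.74248 + 0.502)/(1 + 0.74248×0.502) = 1.24448/1.37272496 = 0.90658.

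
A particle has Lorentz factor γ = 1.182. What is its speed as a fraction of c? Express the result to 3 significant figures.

β = √(1 − 1/γ²) = √(1 − 1/1.397124) = √0.284244 = 0.533.

0.533c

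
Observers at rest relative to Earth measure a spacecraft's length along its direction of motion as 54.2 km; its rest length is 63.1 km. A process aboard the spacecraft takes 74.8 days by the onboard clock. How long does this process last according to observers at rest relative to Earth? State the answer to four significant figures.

Length contraction gives γ = L₀/L = 63.1/54.2 = 1.16421.
Δt = γΔτ = 1.16421 × 74.8 = 87.08 days.

87.08 days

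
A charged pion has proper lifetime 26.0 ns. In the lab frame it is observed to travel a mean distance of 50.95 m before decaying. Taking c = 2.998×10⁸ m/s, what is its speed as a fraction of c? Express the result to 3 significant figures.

Lab distance = (lab lifetime)·v = γτ·βc, so βγ = d/(cτ) = 50.95/(2.998×10⁸ × 2.600×10^-8) = 6.5364.
With βγ = 6.5364: γ² = 1 + (βγ)² = 43.7245, and β = (βγ)/γ = 6.5364/6.61245 = 0.988.

0.988c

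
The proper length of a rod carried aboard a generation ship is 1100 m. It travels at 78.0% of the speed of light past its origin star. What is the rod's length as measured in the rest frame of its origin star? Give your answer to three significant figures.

688 m

β² = 0.6084, so γ = 1/√0.3916 = 1.598.
Length contraction: L = L₀/γ = 1100/1.598 = 688 m.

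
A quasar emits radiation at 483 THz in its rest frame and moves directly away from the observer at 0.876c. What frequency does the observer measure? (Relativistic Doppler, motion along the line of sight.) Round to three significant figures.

124 THz

Relativistic Doppler (source moving away): f_obs = f_src · √((1−β)/(1+β)).
With β = 0.876: factor = √(0.124/1.876) = 0.2571.
f_obs = 483 × 0.2571 = 124 THz.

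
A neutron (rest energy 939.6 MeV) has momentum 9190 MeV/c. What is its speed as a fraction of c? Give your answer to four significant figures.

0.9948c

pc/(mc²) = 9190/939.6 = 9.7808 = βγ = β/√(1−β²).
So β² = x²/(1 + x²) with x = 9.7808: x² = 95.664, β² = 95.664/96.664 = 0.989655, β = 0.9948.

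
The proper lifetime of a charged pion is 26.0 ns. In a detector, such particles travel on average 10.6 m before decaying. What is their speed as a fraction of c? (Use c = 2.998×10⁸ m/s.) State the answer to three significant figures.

0.806c

Lab distance = (lab lifetime)·v = γτ·βc, so βγ = d/(cτ) = 10.60/(2.998×10⁸ × 2.600×10^-8) = 1.3599.
With βγ = 1.3599: γ² = 1 + (βγ)² = 2.84933, and β = (βγ)/γ = 1.3599/1.688 = 0.806.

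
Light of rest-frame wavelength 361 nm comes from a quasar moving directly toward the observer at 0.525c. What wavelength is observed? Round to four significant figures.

Relativistic Doppler for wavelength: λ_obs = λ_src · √((1−β)/(1+β)).
With β = 0.525: factor = √(0.475/1.525) = 0.5581.
λ_obs = 361 × 0.5581 = 201.5 nm.

201.5 nm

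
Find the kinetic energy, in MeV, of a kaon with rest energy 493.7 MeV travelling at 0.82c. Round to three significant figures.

369 MeV

β² = 0.6724, so γ = 1/√0.3276 = 1.74714.
Kinetic energy: K = (γ − 1)mc² = (1.74714 − 1) × 493.7 MeV = 0.74714 × 493.7 = 369 MeV.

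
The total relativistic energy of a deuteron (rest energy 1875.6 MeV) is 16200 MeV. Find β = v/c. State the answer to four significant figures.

0.9933

γ = E/(mc²) = 16200/1875.6 = 8.6372.
β = √(1 − 1/γ²) = √(1 − 0.0134046) = √0.9865954 = 0.9933.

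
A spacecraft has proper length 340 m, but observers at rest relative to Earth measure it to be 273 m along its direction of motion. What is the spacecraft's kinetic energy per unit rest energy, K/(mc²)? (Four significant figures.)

γ = L₀/L = 340/273 = 1.24542.
Since K = (γ−1)mc², K/(mc²) = 1.24542 − 1 = 0.2454.

0.2454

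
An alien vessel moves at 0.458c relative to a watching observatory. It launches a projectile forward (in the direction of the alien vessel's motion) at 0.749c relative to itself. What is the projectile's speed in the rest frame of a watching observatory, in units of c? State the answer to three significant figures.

Relativistic velocity addition: u = (u' + v)/(1 + u'v/c²), with u' = 0.749c and v = 0.458c.
Numerator: 0.749 + 0.458 = 1.207. Denominator: 1 + (0.749)(0.458) = 1.343042.
u = 1.207/1.343042 = 0.89871, so the speed is 0.899c.

0.899c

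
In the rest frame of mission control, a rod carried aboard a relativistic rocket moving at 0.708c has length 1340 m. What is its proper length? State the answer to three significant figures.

1900 m

β² = 0.501264, so γ = 1/√0.498736 = 1.416.
Proper length: L₀ = γ·L = 1.416 × 1340 = 1900 m.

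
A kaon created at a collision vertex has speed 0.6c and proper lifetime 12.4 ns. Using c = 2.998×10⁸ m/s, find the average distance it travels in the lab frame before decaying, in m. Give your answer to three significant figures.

2.79 m

γ = 1/√(1 − β²) = 1/√(1 − 0.36) = 1/√0.64 = 1/0.8 = 1.25.
Lab-frame lifetime: Δt = γτ = 1.25 × 12.4 ns = 15.5 ns.
Distance: d = vΔt = 0.6 × 2.998×10⁸ m/s × 1.5500×10^-8 s = 2.79 m.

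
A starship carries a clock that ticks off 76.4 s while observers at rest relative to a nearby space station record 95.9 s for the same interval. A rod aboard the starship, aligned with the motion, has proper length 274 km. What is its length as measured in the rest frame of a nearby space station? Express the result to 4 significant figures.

218.3 km

The time-dilation ratio gives γ = 95.9/76.4 = 1.25524.
L = L₀/γ = 274/1.25524 = 218.3 km.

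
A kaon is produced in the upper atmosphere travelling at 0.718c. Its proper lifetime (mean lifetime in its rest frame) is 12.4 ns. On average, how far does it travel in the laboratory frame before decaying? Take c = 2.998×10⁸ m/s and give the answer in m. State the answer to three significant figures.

γ = 1/√(1 − β²) = 1/√(1 − 0.515524) = 1/√0.484476 = 1/0.696043 = 1.4367.
Lab-frame lifetime: Δt = γτ = 1.4367 × 12.4 ns = 17.815 ns.
Distance: d = vΔt = 0.718 × 2.998×10⁸ m/s × 1.7815×10^-8 s = 3.83 m.

3.83 m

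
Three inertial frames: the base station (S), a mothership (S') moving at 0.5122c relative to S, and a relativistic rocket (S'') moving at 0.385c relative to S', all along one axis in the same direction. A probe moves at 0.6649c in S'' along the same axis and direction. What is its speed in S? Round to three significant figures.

0.944c

Apply u = (u'+v)/(1+u'v) twice. Probe in the mothership frame: (0.6649+0.385)/(1+0.6649·0.385) = 1.0499/1.2559865 = 0.83592c.
That velocity, transformed to the rest frame of the base station: (0.83592+0.5122)/(1+0.83592·0.5122) = 1.34812/1.428158224 = 0.94396c.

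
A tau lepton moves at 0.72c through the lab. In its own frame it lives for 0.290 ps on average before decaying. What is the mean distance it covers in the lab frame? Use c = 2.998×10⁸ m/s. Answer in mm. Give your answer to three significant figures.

0.0902 mm

β² = 0.5184, so γ = 1/√0.4816 = 1.441.
Lab-frame lifetime: Δt = γτ = 1.441 × 0.290 ps = 0.41789 ps.
Distance: d = vΔt = 0.72 × 2.998×10⁸ m/s × 4.1789×10^-13 s = 9.02×10^-5 m = 0.0902 mm.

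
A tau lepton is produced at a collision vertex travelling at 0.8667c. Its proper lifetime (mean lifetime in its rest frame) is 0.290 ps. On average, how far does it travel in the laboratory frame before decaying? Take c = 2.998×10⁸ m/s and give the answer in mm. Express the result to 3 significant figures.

Lorentz factor: γ = (1 − 0.75116889)^(−1/2) = 2.0047.
Lab-frame lifetime: Δt = γτ = 2.0047 × 0.290 ps = 0.58136 ps.
Distance: d = vΔt = 0.8667 × 2.998×10⁸ m/s × 5.8136×10^-13 s = 1.51×10^-4 m = 0.151 mm.

0.151 mm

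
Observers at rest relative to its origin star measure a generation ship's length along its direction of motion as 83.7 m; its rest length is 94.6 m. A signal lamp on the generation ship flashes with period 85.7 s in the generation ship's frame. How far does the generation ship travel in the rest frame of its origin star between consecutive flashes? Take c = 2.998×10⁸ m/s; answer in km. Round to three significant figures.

γ = L₀/L = 94.6/83.7 = 1.13023.
β = √(1 − 1/γ²) = 0.46602. Lab-frame period = γτ = 1.13023×85.7 s = 96.861 s. Distance = βc × γτ = 0.46602 × 2.998×10⁸ m/s × 96.861 s = 1.3533×10^10 m = 1.35×10^7 km.

1.35×10^7 km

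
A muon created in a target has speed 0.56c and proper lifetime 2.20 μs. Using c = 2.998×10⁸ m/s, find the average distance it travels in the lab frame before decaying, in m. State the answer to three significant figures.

446 m

γ = 1/√(1 − β²) = 1/√(1 − 0.3136) = 1/√0.6864 = 1/0.828493 = 1.207.
Lab-frame lifetime: Δt = γτ = 1.207 × 2.20 μs = 2.6554 μs.
Distance: d = vΔt = 0.56 × 2.998×10⁸ m/s × 2.6554×10^-6 s = 446 m.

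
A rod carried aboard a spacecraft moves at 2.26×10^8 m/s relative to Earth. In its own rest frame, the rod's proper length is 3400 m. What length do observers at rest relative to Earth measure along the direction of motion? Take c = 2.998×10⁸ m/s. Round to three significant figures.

2230 m

β = v/c = (2.26×10^8 m/s)/(2.998×10⁸ m/s) = 0.753836.
With β = 0.753836, γ = 1/√(1 − 0.753836²) = 1/√0.4317313 = 1.5219.
Length contraction: L = L₀/γ = 3400/1.5219 = 2230 m.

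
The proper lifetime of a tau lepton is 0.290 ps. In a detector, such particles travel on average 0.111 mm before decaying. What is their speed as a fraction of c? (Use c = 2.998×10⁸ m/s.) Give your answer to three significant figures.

d = βγcτ ⇒ βγ = d/(cτ) = 1.110×10^-4 m / (8.6942×10^-5 m) = 1.2767.
β = (βγ)/√(1+(βγ)²) = 1.2767/√2.62996 = 0.787.

0.787c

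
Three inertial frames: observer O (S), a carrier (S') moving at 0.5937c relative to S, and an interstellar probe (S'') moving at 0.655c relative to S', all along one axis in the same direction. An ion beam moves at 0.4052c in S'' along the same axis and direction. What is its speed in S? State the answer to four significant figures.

Apply u = (u'+v)/(1+u'v) twice. Ion beam in the carrier frame: (0.4052+0.655)/(1+0.4052·0.655) = 1.0602/1.265406 = 0.83783c.
That velocity, transformed to the rest frame of observer O: (0.83783+0.5937)/(1+0.83783·0.5937) = 1.43153/1.497419671 = 0.956c.

0.9560c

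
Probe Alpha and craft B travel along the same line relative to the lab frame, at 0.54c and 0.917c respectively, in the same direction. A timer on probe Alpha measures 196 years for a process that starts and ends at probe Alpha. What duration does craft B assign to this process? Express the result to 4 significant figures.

Speed of probe Alpha in craft B's frame: u = (v_A − v_B)/(1 − v_A v_B/c²) = (0.54 − 0.917)/(1 − 0.54×0.917) = −0.377/0.50482 = −0.7468; |u| = 0.7468c.
γ for this relative speed: γ = 1/√(1 − 0.55771) = 1.5036.
The clock on probe Alpha records proper time, so craft B measures Δt = γΔτ = 1.5036 × 196 = 294.7 years.

294.7 years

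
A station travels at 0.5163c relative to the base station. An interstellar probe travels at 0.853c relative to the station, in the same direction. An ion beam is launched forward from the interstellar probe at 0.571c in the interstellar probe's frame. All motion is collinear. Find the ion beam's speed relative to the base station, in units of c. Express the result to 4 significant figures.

Apply u = (u'+v)/(1+u'v) twice. Ion beam in the station frame: (0.571+0.853)/(1+0.571·0.853) = 1.424/1.487063 = 0.95759c.
That velocity, transformed to the rest frame of the base station: (0.95759+0.5163)/(1+0.95759·0.5163) = 1.47389/1.494403717 = 0.98627c.

0.9863c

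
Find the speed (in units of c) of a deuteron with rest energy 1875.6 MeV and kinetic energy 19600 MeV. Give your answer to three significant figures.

γ = 1 + K/(mc²) = 1 + 19600/1875.6 = 11.45.
β = √(1 − 1/γ²) = √(1 − 0.00762762) = √0.99237238 = 0.996.

0.996c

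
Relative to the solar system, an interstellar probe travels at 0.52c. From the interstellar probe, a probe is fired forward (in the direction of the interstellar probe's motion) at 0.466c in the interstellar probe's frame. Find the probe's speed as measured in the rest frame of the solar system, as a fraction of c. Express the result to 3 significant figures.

0.794c

Relativistic velocity addition: u = (u' + v)/(1 + u'v/c²), with u' = 0.466c and v = 0.52c.
Numerator: 0.466 + 0.52 = 0.986. Denominator: 1 + (0.466)(0.52) = 1.24232.
u = 0.986/1.24232 = 0.79368, so the speed is 0.794c.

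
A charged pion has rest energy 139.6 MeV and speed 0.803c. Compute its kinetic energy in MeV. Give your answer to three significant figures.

94.6 MeV

With β = 0.803, γ = 1/√(1 − 0.803²) = 1/√0.355191 = 1.67791.
Kinetic energy: K = (γ − 1)mc² = (1.67791 − 1) × 139.6 MeV = 0.67791 × 139.6 = 94.6 MeV.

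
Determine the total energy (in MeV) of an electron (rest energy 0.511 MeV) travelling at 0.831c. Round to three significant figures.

γ = 1/√(1 − β²) = 1/√(1 − 0.690561) = 1/√0.309439 = 1/0.556272 = 1.7977.
Total energy: E = γmc² = 1.7977 × 0.511 MeV = 0.919 MeV.

0.919 MeV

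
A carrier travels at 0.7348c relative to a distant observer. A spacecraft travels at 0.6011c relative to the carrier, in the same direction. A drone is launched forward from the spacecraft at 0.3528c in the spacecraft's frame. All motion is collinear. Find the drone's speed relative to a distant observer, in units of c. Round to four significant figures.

Apply u = (u'+v)/(1+u'v) twice. Drone in the carrier frame: (0.3528+0.6011)/(1+0.3528·0.6011) = 0.9539/1.21206808 = 0.787c.
That velocity, transformed to the rest frame of a distant observer: (0.787+0.7348)/(1+0.787·0.7348) = 1.5218/1.5782876 = 0.96421c.

0.9642c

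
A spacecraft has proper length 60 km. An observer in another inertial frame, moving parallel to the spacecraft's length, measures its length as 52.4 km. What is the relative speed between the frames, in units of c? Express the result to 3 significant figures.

Length contraction gives γ = L₀/L = 60/52.4 = 1.145.
β = √(1 − 1/γ²) = √0.237238 = 0.487.

0.487c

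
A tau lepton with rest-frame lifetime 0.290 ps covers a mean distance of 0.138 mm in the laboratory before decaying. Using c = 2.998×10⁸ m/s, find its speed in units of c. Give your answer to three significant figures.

Lab distance = (lab lifetime)·v = γτ·βc, so βγ = d/(cτ) = 1.380×10^-4/(2.998×10⁸ × 2.900×10^-13) = 1.5873.
With βγ = 1.5873: γ² = 1 + (βγ)² = 3.51952, and β = (βγ)/γ = 1.5873/1.87604 = 0.846.

0.846c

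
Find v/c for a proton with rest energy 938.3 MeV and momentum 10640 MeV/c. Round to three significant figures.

βγ = pc/(mc²) = 10640/938.3 = 11.34.
Since γ² = 1 + (βγ)² = 129.596, γ = √129.596 = 11.384, and β = (βγ)/γ = 11.34/11.384 = 0.996.

0.996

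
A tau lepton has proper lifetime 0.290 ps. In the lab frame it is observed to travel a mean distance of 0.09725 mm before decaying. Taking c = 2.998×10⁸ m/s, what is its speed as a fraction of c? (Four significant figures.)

0.7455c

d = βγcτ ⇒ βγ = d/(cτ) = 9.725×10^-5 m / (8.6942×10^-5 m) = 1.1186.
β = (βγ)/√(1+(βγ)²) = 1.1186/√2.25127 = 0.7455.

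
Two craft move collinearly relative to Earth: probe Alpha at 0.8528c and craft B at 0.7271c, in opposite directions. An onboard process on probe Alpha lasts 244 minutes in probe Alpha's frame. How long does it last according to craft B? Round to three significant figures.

The velocity of probe Alpha relative to craft B is (0.8528 + 0.7271)c / (1 + 0.8528×0.7271) = 0.9752c; relative speed 0.9752c.
γ for this relative speed: γ = 1/√(1 − 0.951015) = 4.5182.
Probe Alpha's interval is proper; time dilation gives Δt_B = γΔτ = 4.5182 × 244 minutes = 1100 minutes.

1100 minutes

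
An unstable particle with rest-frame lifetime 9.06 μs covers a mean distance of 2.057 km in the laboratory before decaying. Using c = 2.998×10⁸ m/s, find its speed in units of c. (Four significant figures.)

Let x = d/(cτ) = 2057 m / (2.998×10⁸ m/s × 9.060×10^-6 s) = 0.75731. Since d = βγcτ, x = βγ = β/√(1−β²).
Solving: β² = x²/(1+x²) = 0.573518/1.573518 = 0.364481, so β = 0.6037.

0.6037c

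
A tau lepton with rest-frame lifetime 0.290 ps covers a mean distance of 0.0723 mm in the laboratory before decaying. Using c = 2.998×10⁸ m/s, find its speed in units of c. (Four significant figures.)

d = βγcτ ⇒ βγ = d/(cτ) = 7.230×10^-5 m / (8.6942×10^-5 m) = 0.83159.
β = (βγ)/√(1+(βγ)²) = 0.83159/√1.691542 = 0.6394.

0.6394c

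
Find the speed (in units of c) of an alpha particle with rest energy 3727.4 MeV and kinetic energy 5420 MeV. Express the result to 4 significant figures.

K = (γ−1)mc², so γ = 1 + 5420/3727.4 = 2.4541.
Then v/c = √(1 − γ⁻²) = √(1 − 0.166041) = √0.833959 = 0.9132.

0.9132c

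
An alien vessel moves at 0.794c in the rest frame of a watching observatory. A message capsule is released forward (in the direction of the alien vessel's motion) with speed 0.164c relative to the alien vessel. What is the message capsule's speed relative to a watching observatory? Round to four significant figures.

0.8476c

In units of c, u = (u' + v)/(1 + u'v) with u' = 0.164 and v = 0.794.
Numerator: 0.164 + 0.794 = 0.958. Denominator: 1 + (0.164)(0.794) = 1.130216.
u = 0.958/1.130216 = 0.84763, so the speed is 0.8476c.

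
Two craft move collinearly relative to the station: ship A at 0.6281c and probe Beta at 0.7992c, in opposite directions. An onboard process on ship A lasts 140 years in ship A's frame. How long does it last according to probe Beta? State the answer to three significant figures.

450 years

Speed of ship A in probe Beta's frame: u = (v_A + v_B)/(1 + v_A v_B/c²) = (0.6281 + 0.7992)/(1 + 0.6281×0.7992) = 1.4273/1.50197752 = 0.95028; |u| = 0.95028c.
γ for this relative speed: γ = 1/√(1 − 0.903032) = 3.2113.
The clock on ship A records proper time, so probe Beta measures Δt = γΔτ = 3.2113 × 140 = 450 years.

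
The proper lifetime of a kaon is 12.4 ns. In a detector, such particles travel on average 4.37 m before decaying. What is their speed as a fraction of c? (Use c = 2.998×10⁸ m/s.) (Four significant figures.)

d = βγcτ ⇒ βγ = d/(cτ) = 4.370 m / (3.71752 m) = 1.1755.
β = (βγ)/√(1+(βγ)²) = 1.1755/√2.3818 = 0.7617.

0.7617c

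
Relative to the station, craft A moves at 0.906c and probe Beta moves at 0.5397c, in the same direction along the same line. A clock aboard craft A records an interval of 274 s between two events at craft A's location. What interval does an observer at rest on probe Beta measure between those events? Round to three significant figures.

393 s

Transform craft A's velocity into probe Beta's frame: (0.906 − 0.5397)/(1 − 0.906·0.5397) = 0.3663/0.5110318, so the relative speed is 0.71679c.
γ for this relative speed: γ = 1/√(1 − 0.513788) = 1.4341.
The clock on craft A records proper time, so probe Beta measures Δt = γΔτ = 1.4341 × 274 = 393 s.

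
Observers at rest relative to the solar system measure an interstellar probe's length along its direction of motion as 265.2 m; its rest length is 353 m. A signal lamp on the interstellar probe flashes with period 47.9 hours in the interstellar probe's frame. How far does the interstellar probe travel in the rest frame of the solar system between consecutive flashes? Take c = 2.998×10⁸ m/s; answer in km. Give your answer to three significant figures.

4.54×10^10 km

γ = L₀/L = 353/265.2 = 1.33107.
β = √(1 − 1/γ²) = 0.65999. Lab-frame period = γτ = 1.33107×47.9 hours = 63.758 hours. Distance = βc × γτ = 0.65999 × 2.998×10⁸ m/s × 229528.8 s = 4.5416×10^13 m = 4.54×10^10 km.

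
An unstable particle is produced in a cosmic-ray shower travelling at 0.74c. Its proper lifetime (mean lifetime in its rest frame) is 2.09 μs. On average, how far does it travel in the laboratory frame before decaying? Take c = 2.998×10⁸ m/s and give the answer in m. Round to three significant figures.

689 m

γ = 1/√(1 − β²) = 1/√(1 − 0.5476) = 1/√0.4524 = 1/0.672607 = 1.4868.
Lab-frame lifetime: Δt = γτ = 1.4868 × 2.09 μs = 3.1074 μs.
Distance: d = vΔt = 0.74 × 2.998×10⁸ m/s × 3.1074×10^-6 s = 689 m.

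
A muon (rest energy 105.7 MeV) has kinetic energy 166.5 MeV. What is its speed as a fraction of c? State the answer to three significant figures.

0.922c

K = (γ−1)mc², so γ = 1 + 166.5/105.7 = 2.5752.
Then v/c = √(1 − γ⁻²) = √(1 − 0.150792) = √0.849208 = 0.922.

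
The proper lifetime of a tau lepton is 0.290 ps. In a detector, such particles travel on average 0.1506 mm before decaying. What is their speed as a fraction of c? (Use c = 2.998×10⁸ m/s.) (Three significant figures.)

Let x = d/(cτ) = 1.506×10^-4 m / (2.998×10⁸ m/s × 2.900×10^-13 s) = 1.7322. Since d = βγcτ, x = βγ = β/√(1−β²).
Solving: β² = x²/(1+x²) = 3.00052/4.00052 = 0.750032, so β = 0.866.

0.866c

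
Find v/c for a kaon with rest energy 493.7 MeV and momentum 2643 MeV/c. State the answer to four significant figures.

0.9830

pc/(mc²) = 2643/493.7 = 5.3535 = βγ = β/√(1−β²).
So β² = x²/(1 + x²) with x = 5.3535: x² = 28.66, β² = 28.66/29.66 = 0.966285, β = 0.9830.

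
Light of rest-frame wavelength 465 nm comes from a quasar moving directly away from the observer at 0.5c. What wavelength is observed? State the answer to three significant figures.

Relativistic Doppler for wavelength: λ_obs = λ_src · √((1+β)/(1−β)).
With β = 0.5: factor = √(1.5/0.5) = 1.7321.
λ_obs = 465 × 1.7321 = 805 nm.

805 nm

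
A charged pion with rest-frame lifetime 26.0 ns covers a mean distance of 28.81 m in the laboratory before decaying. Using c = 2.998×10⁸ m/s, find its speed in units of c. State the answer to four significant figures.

d = βγcτ ⇒ βγ = d/(cτ) = 28.81 m / (7.7948 m) = 3.6961.
β = (βγ)/√(1+(βγ)²) = 3.6961/√14.6612 = 0.9653.

0.9653c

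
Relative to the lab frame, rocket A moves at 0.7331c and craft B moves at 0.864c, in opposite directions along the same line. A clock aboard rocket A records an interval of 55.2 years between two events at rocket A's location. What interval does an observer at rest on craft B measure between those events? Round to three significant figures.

263 years

The velocity of rocket A relative to craft B is (0.7331 + 0.864)c / (1 + 0.7331×0.864) = 0.97778c; relative speed 0.97778c.
γ for this relative speed: γ = 1/√(1 − 0.956054) = 4.7702.
Rocket A's interval is proper; time dilation gives Δt_B = γΔτ = 4.7702 × 55.2 years = 263 years.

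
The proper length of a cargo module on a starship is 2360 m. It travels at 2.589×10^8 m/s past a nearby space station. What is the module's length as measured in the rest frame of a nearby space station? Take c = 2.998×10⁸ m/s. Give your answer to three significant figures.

β = v/c = (2.589×10^8 m/s)/(2.998×10⁸ m/s) = 0.863576.
β² = 0.7457635, so γ = 1/√0.2542365 = 1.9833.
Length contraction: L = L₀/γ = 2360/1.9833 = 1190 m.

1190 m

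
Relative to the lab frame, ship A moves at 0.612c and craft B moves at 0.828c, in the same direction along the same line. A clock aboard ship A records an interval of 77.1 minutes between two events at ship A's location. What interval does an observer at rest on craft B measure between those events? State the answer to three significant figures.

Transform ship A's velocity into craft B's frame: (0.612 − 0.828)/(1 − 0.612·0.828) = −0.216/0.493264, so the relative speed is 0.4379c.
At |u| = 0.4379c, γ = (1 − 0.191756)^(−1/2) = 1.1123.
The clock on ship A records proper time, so craft B measures Δt = γΔτ = 1.1123 × 77.1 = 85.8 minutes.

85.8 minutes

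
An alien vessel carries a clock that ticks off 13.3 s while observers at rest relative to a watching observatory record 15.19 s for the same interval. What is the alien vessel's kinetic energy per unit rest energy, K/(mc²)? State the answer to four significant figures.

γ = Δt/Δτ = 15.19/13.3 = 1.14211.
Since K = (γ−1)mc², K/(mc²) = 1.14211 − 1 = 0.1421.

0.1421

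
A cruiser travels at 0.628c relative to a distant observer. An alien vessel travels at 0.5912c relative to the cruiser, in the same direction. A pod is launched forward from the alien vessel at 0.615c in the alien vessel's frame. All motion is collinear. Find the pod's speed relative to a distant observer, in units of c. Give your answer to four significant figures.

0.9724c

Compose velocities in two stages. Stage 1 (into S'): u₁ = (0.615+0.5912)/(1+0.615×0.5912) = 0.88458.
Stage 2 (into S): u = (0.88458+0.628)/(1+0.88458×0.628) = 0.9724, so the speed is 0.9724c.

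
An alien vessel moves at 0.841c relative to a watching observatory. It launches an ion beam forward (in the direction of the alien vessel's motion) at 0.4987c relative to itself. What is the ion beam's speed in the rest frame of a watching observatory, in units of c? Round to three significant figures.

Relativistic velocity addition: u = (u' + v)/(1 + u'v/c²), with u' = 0.4987c and v = 0.841c.
Numerator: 0.4987 + 0.841 = 1.3397. Denominator: 1 + (0.4987)(0.841) = 1.4194067.
u = 1.3397/1.4194067 = 0.94385, so the speed is 0.944c.

0.944c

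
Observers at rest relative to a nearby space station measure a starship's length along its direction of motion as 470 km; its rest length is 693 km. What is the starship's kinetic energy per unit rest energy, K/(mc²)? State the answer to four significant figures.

γ = L₀/L = 693/470 = 1.47447.
Since K = (γ−1)mc², K/(mc²) = 1.47447 − 1 = 0.4745.

0.4745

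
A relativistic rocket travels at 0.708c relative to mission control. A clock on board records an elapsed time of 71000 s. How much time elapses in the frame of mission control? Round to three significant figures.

γ = 1/√(1 − β²) = 1/√(1 − 0.501264) = 1/√0.498736 = 1/0.706212 = 1.416.
The onboard clock measures proper time, so the interval in the rest frame of mission control is dilated: Δt = γ·Δτ = 1.416 × 71000 s = 1.01×10^5 s.

1.01×10^5 s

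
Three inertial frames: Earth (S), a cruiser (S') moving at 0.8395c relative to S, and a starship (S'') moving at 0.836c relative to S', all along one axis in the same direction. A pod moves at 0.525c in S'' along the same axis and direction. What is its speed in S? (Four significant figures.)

0.9952c

First combine the pod and starship (S''→S'): u₁ = (0.525 + 0.836)/(1 + 0.525×0.836) = 1.361/1.4389 = 0.94586.
Then combine with the cruiser (S'→S): u = (0.94586 + 0.8395)/(1 + 0.94586×0.8395) = 1.78536/1.79404947 = 0.99516.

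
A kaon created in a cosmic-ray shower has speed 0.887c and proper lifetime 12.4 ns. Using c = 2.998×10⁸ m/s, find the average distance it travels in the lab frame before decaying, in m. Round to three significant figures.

7.14 m

γ = 1/√(1 − β²) = 1/√(1 − 0.786769) = 1/√0.213231 = 1/0.461769 = 2.1656.
Lab-frame lifetime: Δt = γτ = 2.1656 × 12.4 ns = 26.853 ns.
Distance: d = vΔt = 0.887 × 2.998×10⁸ m/s × 2.6853×10^-8 s = 7.14 m.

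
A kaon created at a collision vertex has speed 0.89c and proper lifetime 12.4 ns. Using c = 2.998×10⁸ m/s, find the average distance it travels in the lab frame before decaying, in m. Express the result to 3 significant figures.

With β = 0.89, γ = 1/√(1 − 0.89²) = 1/√0.2079 = 2.1932.
Lab-frame lifetime: Δt = γτ = 2.1932 × 12.4 ns = 27.196 ns.
Distance: d = vΔt = 0.89 × 2.998×10⁸ m/s × 2.7196×10^-8 s = 7.26 m.

7.26 m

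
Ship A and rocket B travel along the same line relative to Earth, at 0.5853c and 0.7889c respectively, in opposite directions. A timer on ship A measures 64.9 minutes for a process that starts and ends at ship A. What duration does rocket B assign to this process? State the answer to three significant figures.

Speed of ship A in rocket B's frame: u = (v_A + v_B)/(1 + v_A v_B/c²) = (0.5853 + 0.7889)/(1 + 0.5853×0.7889) = 1.3742/1.46174317 = 0.94011; |u| = 0.94011c.
γ for this relative speed: γ = 1/√(1 − 0.883807) = 2.9337.
Ship A's interval is proper; time dilation gives Δt_B = γΔτ = 2.9337 × 64.9 minutes = 190 minutes.

190 minutes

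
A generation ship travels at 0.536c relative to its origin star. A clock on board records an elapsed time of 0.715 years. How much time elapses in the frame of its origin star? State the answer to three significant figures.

Lorentz factor: γ = (1 − 0.287296)^(−1/2) = 1.1845.
The onboard clock measures proper time, so the interval in the rest frame of its origin star is dilated: Δt = γ·Δτ = 1.1845 × 0.715 years = 0.847 years.

0.847 years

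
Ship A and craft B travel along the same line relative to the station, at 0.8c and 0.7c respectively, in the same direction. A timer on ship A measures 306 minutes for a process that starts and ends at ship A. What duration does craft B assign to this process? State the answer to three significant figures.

The velocity of ship A relative to craft B is (0.8 − 0.7)c / (1 − 0.8×0.7) = 0.22727c; relative speed 0.22727c.
At |u| = 0.22727c, γ = (1 − 0.0516517)^(−1/2) = 1.0269.
Ship A's interval is proper; time dilation gives Δt_B = γΔτ = 1.0269 × 306 minutes = 314 minutes.

314 minutes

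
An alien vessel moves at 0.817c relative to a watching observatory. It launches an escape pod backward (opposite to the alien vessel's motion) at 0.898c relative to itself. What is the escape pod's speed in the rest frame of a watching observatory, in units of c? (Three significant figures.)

Relativistic velocity addition: u = (u' + v)/(1 + u'v/c²), with u' = −0.898c and v = 0.817c.
Numerator: −0.898 + 0.817 = −0.081. Denominator: 1 + (−0.898)(0.817) = 0.266334.
u = −0.081/0.266334 = −0.30413, so the speed is 0.304c.

0.304c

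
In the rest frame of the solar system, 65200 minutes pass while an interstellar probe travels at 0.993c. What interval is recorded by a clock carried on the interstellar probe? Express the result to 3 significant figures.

Lorentz factor: γ = (1 − 0.986049)^(−1/2) = 8.4664.
The moving clock records proper time: Δτ = Δt/γ = 65200/8.4664 = 7700 minutes.

7700 minutes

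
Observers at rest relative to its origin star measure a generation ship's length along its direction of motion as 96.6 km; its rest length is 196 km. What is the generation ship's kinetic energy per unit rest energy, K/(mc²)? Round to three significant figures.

1.03

γ = L₀/L = 196/96.6 = 2.02899.
Since K = (γ−1)mc², K/(mc²) = 2.02899 − 1 = 1.03.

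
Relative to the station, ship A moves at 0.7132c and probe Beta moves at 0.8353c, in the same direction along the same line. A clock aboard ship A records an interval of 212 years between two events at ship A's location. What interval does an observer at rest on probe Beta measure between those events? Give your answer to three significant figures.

The velocity of ship A relative to probe Beta is (0.7132 − 0.8353)c / (1 − 0.7132×0.8353) = −0.30203c; relative speed 0.30203c.
At |u| = 0.30203c, γ = (1 − 0.0912221)^(−1/2) = 1.049.
Ship A's interval is proper; time dilation gives Δt_B = γΔτ = 1.049 × 212 years = 222 years.

222 years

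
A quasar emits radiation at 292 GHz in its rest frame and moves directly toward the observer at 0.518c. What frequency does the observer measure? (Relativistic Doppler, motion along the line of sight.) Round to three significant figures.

518 GHz

Relativistic Doppler (source moving toward): f_obs = f_src · √((1+β)/(1−β)).
With β = 0.518: factor = √(1.518/0.482) = 1.7746.
f_obs = 292 × 1.7746 = 518 GHz.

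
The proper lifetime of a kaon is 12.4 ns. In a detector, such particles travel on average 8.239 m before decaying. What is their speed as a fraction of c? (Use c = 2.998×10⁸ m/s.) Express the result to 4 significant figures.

0.9115c

Let x = d/(cτ) = 8.239 m / (2.998×10⁸ m/s × 1.240×10^-8 s) = 2.2163. Since d = βγcτ, x = βγ = β/√(1−β²).
Solving: β² = x²/(1+x²) = 4.91199/5.91199 = 0.830852, so β = 0.9115.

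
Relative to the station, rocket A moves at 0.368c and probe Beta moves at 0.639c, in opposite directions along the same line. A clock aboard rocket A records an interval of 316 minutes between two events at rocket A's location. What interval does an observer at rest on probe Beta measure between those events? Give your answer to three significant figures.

The velocity of rocket A relative to probe Beta is (0.368 + 0.639)c / (1 + 0.368×0.639) = 0.81528c; relative speed 0.81528c.
γ for this relative speed: γ = 1/√(1 − 0.664681) = 1.7269.
The clock on rocket A records proper time, so probe Beta measures Δt = γΔτ = 1.7269 × 316 = 546 minutes.

546 minutes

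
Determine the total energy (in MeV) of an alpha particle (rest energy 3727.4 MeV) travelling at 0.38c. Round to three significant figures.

With β = 0.38, γ = 1/√(1 − 0.38²) = 1/√0.8556 = 1.0811.
Total energy: E = γmc² = 1.0811 × 3727.4 MeV = 4030 MeV.

4030 MeV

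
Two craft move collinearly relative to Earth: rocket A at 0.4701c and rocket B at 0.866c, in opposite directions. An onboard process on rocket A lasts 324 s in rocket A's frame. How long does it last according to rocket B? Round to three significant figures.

Speed of rocket A in rocket B's frame: u = (v_A + v_B)/(1 + v_A v_B/c²) = (0.4701 + 0.866)/(1 + 0.4701×0.866) = 1.3361/1.4071066 = 0.94954; |u| = 0.94954c.
At |u| = 0.94954c, γ = (1 − 0.901626)^(−1/2) = 3.1883.
Rocket A's interval is proper; time dilation gives Δt_B = γΔτ = 3.1883 × 324 s = 1030 s.

1030 s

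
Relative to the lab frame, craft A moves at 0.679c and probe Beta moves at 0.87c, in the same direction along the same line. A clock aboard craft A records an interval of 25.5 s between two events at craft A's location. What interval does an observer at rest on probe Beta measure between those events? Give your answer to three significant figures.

Speed of craft A in probe Beta's frame: u = (v_A − v_B)/(1 − v_A v_B/c²) = (0.679 − 0.87)/(1 − 0.679×0.87) = −0.191/0.40927 = −0.46668; |u| = 0.46668c.
At |u| = 0.46668c, γ = (1 − 0.21779)^(−1/2) = 1.1307.
Craft A's interval is proper; time dilation gives Δt_B = γΔτ = 1.1307 × 25.5 s = 28.8 s.

28.8 s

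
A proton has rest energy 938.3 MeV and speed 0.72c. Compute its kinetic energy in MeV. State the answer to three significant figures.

414 MeV

γ = 1/√(1 − β²) = 1/√(1 − 0.5184) = 1/√0.4816 = 1/0.693974 = 1.44098.
Kinetic energy: K = (γ − 1)mc² = (1.44098 − 1) × 938.3 MeV = 0.44098 × 938.3 = 414 MeV.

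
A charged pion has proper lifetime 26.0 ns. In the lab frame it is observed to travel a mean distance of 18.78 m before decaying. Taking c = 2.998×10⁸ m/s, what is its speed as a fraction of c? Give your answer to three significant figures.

Lab distance = (lab lifetime)·v = γτ·βc, so βγ = d/(cτ) = 18.78/(2.998×10⁸ × 2.600×10^-8) = 2.4093.
With βγ = 2.4093: γ² = 1 + (βγ)² = 6.80473, and β = (βγ)/γ = 2.4093/2.60859 = 0.924.

0.924c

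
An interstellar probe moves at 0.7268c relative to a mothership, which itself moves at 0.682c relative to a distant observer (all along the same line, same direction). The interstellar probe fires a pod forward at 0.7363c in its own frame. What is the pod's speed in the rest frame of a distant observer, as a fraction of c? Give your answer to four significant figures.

0.9910c

Compose velocities in two stages. Stage 1 (into S'): u₁ = (0.7363+0.7268)/(1+0.7363×0.7268) = 0.95307.
Stage 2 (into S): u = (0.95307+0.682)/(1+0.95307×0.682) = 0.99096, so the speed is 0.9910c.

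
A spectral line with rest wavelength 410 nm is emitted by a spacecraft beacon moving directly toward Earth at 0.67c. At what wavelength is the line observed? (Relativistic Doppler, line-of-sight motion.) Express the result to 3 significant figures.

182 nm

Relativistic Doppler for wavelength: λ_obs = λ_src · √((1−β)/(1+β)).
With β = 0.67: factor = √(0.33/1.67) = 0.44453.
λ_obs = 410 × 0.44453 = 182 nm.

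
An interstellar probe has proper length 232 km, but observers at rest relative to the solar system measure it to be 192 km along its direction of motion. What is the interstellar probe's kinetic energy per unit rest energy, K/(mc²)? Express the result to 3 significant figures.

From L = L₀/γ: γ = 232/192 = 1.20833.
K/(mc²) = γ − 1 = 1.20833 − 1 = 0.208.

0.208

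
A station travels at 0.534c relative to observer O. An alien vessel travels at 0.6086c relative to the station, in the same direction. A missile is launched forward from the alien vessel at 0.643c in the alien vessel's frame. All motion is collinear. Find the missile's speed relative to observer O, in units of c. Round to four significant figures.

0.9684c

Compose velocities in two stages. Stage 1 (into S'): u₁ = (0.643+0.6086)/(1+0.643×0.6086) = 0.89957.
Stage 2 (into S): u = (0.89957+0.534)/(1+0.89957×0.534) = 0.96839, so the speed is 0.9684c.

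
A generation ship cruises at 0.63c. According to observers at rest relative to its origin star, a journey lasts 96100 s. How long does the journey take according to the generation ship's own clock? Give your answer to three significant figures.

74600 s

With β = 0.63, γ = 1/√(1 − 0.63²) = 1/√0.6031 = 1.2877.
The moving clock records proper time: Δτ = Δt/γ = 96100/1.2877 = 74600 s.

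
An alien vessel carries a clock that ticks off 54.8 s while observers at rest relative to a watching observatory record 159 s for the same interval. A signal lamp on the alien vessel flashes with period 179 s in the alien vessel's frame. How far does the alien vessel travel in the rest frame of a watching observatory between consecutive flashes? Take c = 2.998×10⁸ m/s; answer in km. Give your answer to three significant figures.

1.46×10^8 km

The time-dilation ratio gives γ = 159/54.8 = 2.90146.
β = √(1 − 1/γ²) = 0.93873. Lab-frame period = γτ = 2.90146×179 s = 519.36 s. Distance = βc × γτ = 0.93873 × 2.998×10⁸ m/s × 519.36 s = 1.4616×10^11 m = 1.46×10^8 km.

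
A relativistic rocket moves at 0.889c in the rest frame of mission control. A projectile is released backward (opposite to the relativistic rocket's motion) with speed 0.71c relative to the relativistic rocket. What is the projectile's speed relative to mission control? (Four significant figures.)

Relativistic velocity addition: u = (u' + v)/(1 + u'v/c²), with u' = −0.71c and v = 0.889c.
Numerator: −0.71 + 0.889 = 0.179. Denominator: 1 + (−0.71)(0.889) = 0.36881.
u = 0.179/0.36881 = 0.48534, so the speed is 0.4853c.

0.4853c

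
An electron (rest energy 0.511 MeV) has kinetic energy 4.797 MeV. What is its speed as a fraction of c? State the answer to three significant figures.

0.995c

K = (γ−1)mc², so γ = 1 + 4.797/0.511 = 10.387.
Then v/c = √(1 − γ⁻²) = √(1 − 0.00926872) = √0.99073128 = 0.995.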